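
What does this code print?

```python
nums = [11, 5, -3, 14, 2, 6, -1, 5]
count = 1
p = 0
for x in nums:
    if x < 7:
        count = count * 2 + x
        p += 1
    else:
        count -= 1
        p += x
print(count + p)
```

x=11: not <7, count = 1-1 = 0; p=11
x=5: <7, count = 0*2+5 = 5; p=12
x=-3: <7, count = 5*2+(-3) = 7; p=13
x=14: not <7, count = 7-1 = 6; p=27
x=2: <7, count = 6*2+2 = 14; p=28
x=6: <7, count = 14*2+6 = 34; p=29
x=-1: <7, count = 34*2+(-1) = 67; p=30
x=5: <7, count = 67*2+5 = 139; p=31
count+p = 139+31 = 170

170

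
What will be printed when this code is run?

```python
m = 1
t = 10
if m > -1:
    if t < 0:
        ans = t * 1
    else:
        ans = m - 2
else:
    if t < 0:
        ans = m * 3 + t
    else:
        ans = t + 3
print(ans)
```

m=1, t=10
m > -1 is True; t < 0 is False
→ ans = m - 2 = -1

-1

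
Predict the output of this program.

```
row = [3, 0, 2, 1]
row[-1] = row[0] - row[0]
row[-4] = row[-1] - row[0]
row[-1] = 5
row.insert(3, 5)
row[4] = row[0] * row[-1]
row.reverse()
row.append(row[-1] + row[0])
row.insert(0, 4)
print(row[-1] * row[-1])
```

row[-1] = row[0]-row[0] = 3-3 = 0 → [3, 0, 2, 0]
row[-4] = row[-1]-row[0] = 0-3 = -3 → [-3, 0, 2, 0]
row[-1] = 5 → [-3, 0, 2, 5]
insert 5 at 3 → [-3, 0, 2, 5, 5]
row[4] = row[0]*row[-1] = (-3)*5 = -15 → [-3, 0, 2, 5, -15]
reverse → [-15, 5, 2, 0, -3]
append row[-1]+row[0] = (-3)+(-15) = -18 → [-15, 5, 2, 0, -3, -18]
insert 4 at 0 → [4, -15, 5, 2, 0, -3, -18]
row[-1]*row[-1] = (-18)*(-18) = 324

324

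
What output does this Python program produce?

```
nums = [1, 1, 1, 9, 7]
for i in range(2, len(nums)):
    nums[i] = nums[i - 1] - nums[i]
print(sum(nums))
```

-23

i=2: nums[2] = 1-1 = 0 → [1, 1, 0, 9, 7]
i=3: nums[3] = 0-9 = -9 → [1, 1, 0, -9, 7]
i=4: nums[4] = (-9)-7 = -16 → [1, 1, 0, -9, -16]
sum = -23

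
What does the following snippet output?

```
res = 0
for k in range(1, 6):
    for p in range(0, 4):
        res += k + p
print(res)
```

90

k=1,p=0: res = 0+1 = 1
k=1,p=1: res = 1+2 = 3
k=1,p=2: res = 3+3 = 6
k=1,p=3: res = 6+4 = 10
k=2,p=0: res = 10+2 = 12
k=2,p=1: res = 12+3 = 15
k=2,p=2: res = 15+4 = 19
k=2,p=3: res = 19+5 = 24
k=3,p=0: res = 24+3 = 27
k=3,p=1: res = 27+4 = 31
k=3,p=2: res = 31+5 = 36
k=3,p=3: res = 36+6 = 42
k=4,p=0: res = 42+4 = 46
k=4,p=1: res = 46+5 = 51
k=4,p=2: res = 51+6 = 57
k=4,p=3: res = 57+7 = 64
k=5,p=0: res = 64+5 = 69
k=5,p=1: res = 69+6 = 75
k=5,p=2: res = 75+7 = 82
k=5,p=3: res = 82+8 = 90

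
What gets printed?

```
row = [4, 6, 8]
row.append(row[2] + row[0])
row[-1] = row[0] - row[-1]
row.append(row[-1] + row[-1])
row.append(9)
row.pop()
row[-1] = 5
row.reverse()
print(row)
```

[5, -8, 8, 6, 4]

append row[2]+row[0] = 8+4 = 12 → [4, 6, 8, 12]
row[-1] = row[0]-row[-1] = 4-12 = -8 → [4, 6, 8, -8]
append row[-1]+row[-1] = (-8)+(-8) = -16 → [4, 6, 8, -8, -16]
append 9 → [4, 6, 8, -8, -16, 9]
pop() removes 9 → [4, 6, 8, -8, -16]
row[-1] = 5 → [4, 6, 8, -8, 5]
reverse → [5, -8, 8, 6, 4]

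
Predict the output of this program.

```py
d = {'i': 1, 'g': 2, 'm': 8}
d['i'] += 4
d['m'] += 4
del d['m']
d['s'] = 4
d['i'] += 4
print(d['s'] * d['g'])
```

8

d['i'] = 1+4 = 5 → {'i': 5, 'g': 2, 'm': 8}
d['m'] = 8+4 = 12 → {'i': 5, 'g': 2, 'm': 12}
del 'm' → {'i': 5, 'g': 2}
d['s'] = 4 → {'i': 5, 'g': 2, 's': 4}
d['i'] = 5+4 = 9 → {'i': 9, 'g': 2, 's': 4}
d['s']*d['g'] = 4*2 = 8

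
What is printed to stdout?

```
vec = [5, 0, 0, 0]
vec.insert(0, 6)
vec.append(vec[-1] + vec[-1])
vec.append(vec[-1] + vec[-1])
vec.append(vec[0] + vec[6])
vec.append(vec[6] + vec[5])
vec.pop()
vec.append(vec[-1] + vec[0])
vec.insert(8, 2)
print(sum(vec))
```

31

insert 6 at 0 → [6, 5, 0, 0, 0]
append vec[-1]+vec[-1] = 0+0 = 0 → [6, 5, 0, 0, 0, 0]
append vec[-1]+vec[-1] = 0+0 = 0 → [6, 5, 0, 0, 0, 0, 0]
append vec[0]+vec[6] = 6+0 = 6 → [6, 5, 0, 0, 0, 0, 0, 6]
append vec[6]+vec[5] = 0+0 = 0 → [6, 5, 0, 0, 0, 0, 0, 6, 0]
pop() removes 0 → [6, 5, 0, 0, 0, 0, 0, 6]
append vec[-1]+vec[0] = 6+6 = 12 → [6, 5, 0, 0, 0, 0, 0, 6, 12]
insert 2 at 8 → [6, 5, 0, 0, 0, 0, 0, 6, 2, 12]
sum = 31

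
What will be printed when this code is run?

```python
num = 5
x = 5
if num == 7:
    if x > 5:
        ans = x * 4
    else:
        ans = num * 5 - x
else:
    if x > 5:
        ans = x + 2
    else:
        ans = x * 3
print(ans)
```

num=5, x=5
num == 7 is False; x > 5 is False
→ ans = x * 3 = 15

15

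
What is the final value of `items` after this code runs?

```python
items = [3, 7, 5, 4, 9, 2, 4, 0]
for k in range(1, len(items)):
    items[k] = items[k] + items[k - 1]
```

[3, 10, 15, 19, 28, 30, 34, 34]

k=1: items[1] = 7+3 = 10 → [3, 10, 5, 4, 9, 2, 4, 0]
k=2: items[2] = 5+10 = 15 → [3, 10, 15, 4, 9, 2, 4, 0]
k=3: items[3] = 4+15 = 19 → [3, 10, 15, 19, 9, 2, 4, 0]
k=4: items[4] = 9+19 = 28 → [3, 10, 15, 19, 28, 2, 4, 0]
k=5: items[5] = 2+28 = 30 → [3, 10, 15, 19, 28, 30, 4, 0]
k=6: items[6] = 4+30 = 34 → [3, 10, 15, 19, 28, 30, 34, 0]
k=7: items[7] = 0+34 = 34 → [3, 10, 15, 19, 28, 30, 34, 34]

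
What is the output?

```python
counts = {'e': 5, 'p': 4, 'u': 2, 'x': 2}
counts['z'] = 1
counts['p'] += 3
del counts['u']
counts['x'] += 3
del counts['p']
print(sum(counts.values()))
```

11

counts['z'] = 1 → {'e': 5, 'p': 4, 'u': 2, 'x': 2, 'z': 1}
counts['p'] = 4+3 = 7 → {'e': 5, 'p': 7, 'u': 2, 'x': 2, 'z': 1}
del 'u' → {'e': 5, 'p': 7, 'x': 2, 'z': 1}
counts['x'] = 2+3 = 5 → {'e': 5, 'p': 7, 'x': 5, 'z': 1}
del 'p' → {'e': 5, 'x': 5, 'z': 1}
sum of values = 11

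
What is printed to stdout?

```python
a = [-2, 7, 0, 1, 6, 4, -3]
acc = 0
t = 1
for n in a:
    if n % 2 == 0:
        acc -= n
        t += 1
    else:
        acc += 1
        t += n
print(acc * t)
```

n=-2: even, acc = 0-(-2) = 2; t=2
n=7: not even, acc = 2+1 = 3; t=9
n=0: even, acc = 3-0 = 3; t=10
n=1: not even, acc = 3+1 = 4; t=11
n=6: even, acc = 4-6 = -2; t=12
n=4: even, acc = (-2)-4 = -6; t=13
n=-3: not even, acc = (-6)+1 = -5; t=10
acc*t = (-5)*10 = -50

-50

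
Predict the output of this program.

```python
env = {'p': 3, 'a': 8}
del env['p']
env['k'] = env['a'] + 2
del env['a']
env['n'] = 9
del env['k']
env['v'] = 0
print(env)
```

{'n': 9, 'v': 0}

del 'p' → {'a': 8}
env['k'] = env['a']+2 = 10 → {'a': 8, 'k': 10}
del 'a' → {'k': 10}
env['n'] = 9 → {'k': 10, 'n': 9}
del 'k' → {'n': 9}
env['v'] = 0 → {'n': 9, 'v': 0}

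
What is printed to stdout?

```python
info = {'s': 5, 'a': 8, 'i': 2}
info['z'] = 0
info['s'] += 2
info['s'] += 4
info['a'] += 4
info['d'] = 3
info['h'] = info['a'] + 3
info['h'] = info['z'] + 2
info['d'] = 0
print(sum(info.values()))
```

27

info['z'] = 0 → {'s': 5, 'a': 8, 'i': 2, 'z': 0}
info['s'] = 5+2 = 7 → {'s': 7, 'a': 8, 'i': 2, 'z': 0}
info['s'] = 7+4 = 11 → {'s': 11, 'a': 8, 'i': 2, 'z': 0}
info['a'] = 8+4 = 12 → {'s': 11, 'a': 12, 'i': 2, 'z': 0}
info['d'] = 3 → {'s': 11, 'a': 12, 'i': 2, 'z': 0, 'd': 3}
info['h'] = info['a']+3 = 15 → {'s': 11, 'a': 12, 'i': 2, 'z': 0, 'd': 3, 'h': 15}
info['h'] = info['z']+2 = 2 → {'s': 11, 'a': 12, 'i': 2, 'z': 0, 'd': 3, 'h': 2}
info['d'] = 0 → {'s': 11, 'a': 12, 'i': 2, 'z': 0, 'd': 0, 'h': 2}
sum of values = 27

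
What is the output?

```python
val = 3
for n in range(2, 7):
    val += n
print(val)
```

n=2: val = 3+2 = 5
n=3: val = 5+3 = 8
n=4: val = 8+4 = 12
n=5: val = 12+5 = 17
n=6: val = 17+6 = 23

23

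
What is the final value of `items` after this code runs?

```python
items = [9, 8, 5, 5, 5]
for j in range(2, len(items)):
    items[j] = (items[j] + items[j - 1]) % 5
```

[9, 8, 3, 3, 3]

j=2: items[2] = (5+8)%5 = 3 → [9, 8, 3, 5, 5]
j=3: items[3] = (5+3)%5 = 3 → [9, 8, 3, 3, 5]
j=4: items[4] = (5+3)%5 = 3 → [9, 8, 3, 3, 3]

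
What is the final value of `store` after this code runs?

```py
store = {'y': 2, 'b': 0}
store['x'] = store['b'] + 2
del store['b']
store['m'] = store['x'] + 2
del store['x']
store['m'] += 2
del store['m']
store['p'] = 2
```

{'y': 2, 'p': 2}

store['x'] = store['b']+2 = 2 → {'y': 2, 'b': 0, 'x': 2}
del 'b' → {'y': 2, 'x': 2}
store['m'] = store['x']+2 = 4 → {'y': 2, 'x': 2, 'm': 4}
del 'x' → {'y': 2, 'm': 4}
store['m'] = 4+2 = 6 → {'y': 2, 'm': 6}
del 'm' → {'y': 2}
store['p'] = 2 → {'y': 2, 'p': 2}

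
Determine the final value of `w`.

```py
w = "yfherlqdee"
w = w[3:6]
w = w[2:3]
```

slice [3:6] → 'erl'
slice [2:3] → 'l'

'l'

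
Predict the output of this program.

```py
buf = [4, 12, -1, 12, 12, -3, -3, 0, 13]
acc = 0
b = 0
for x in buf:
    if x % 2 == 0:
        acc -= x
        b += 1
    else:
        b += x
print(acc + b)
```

x=4: even, acc = 0-4 = -4; b=1
x=12: even, acc = (-4)-12 = -16; b=2
x=-1: not even; b=1
x=12: even, acc = (-16)-12 = -28; b=2
x=12: even, acc = (-28)-12 = -40; b=3
x=-3: not even; b=0
x=-3: not even; b=-3
x=0: even, acc = (-40)-0 = -40; b=-2
x=13: not even; b=11
acc+b = (-40)+11 = -29

-29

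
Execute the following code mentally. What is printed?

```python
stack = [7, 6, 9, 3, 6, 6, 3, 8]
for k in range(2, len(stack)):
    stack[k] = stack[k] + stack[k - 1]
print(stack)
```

[7, 6, 15, 18, 24, 30, 33, 41]

k=2: stack[2] = 9+6 = 15 → [7, 6, 15, 3, 6, 6, 3, 8]
k=3: stack[3] = 3+15 = 18 → [7, 6, 15, 18, 6, 6, 3, 8]
k=4: stack[4] = 6+18 = 24 → [7, 6, 15, 18, 24, 6, 3, 8]
k=5: stack[5] = 6+24 = 30 → [7, 6, 15, 18, 24, 30, 3, 8]
k=6: stack[6] = 3+30 = 33 → [7, 6, 15, 18, 24, 30, 33, 8]
k=7: stack[7] = 8+33 = 41 → [7, 6, 15, 18, 24, 30, 33, 41]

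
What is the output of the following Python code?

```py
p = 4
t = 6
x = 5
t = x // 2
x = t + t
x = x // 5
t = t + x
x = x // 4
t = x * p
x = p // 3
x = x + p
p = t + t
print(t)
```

0

t = 5//2 = 2
x = 2+2 = 4
x = 4//5 = 0
t = 2+0 = 2
x = 0//4 = 0
t = 0*4 = 0
x = 4//3 = 1
x = 1+4 = 5
p = 0+0 = 0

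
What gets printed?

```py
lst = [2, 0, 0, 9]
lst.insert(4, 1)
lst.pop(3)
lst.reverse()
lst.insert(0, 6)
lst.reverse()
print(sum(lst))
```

insert 1 at 4 → [2, 0, 0, 9, 1]
pop(3) removes 9 → [2, 0, 0, 1]
reverse → [1, 0, 0, 2]
insert 6 at 0 → [6, 1, 0, 0, 2]
reverse → [2, 0, 0, 1, 6]
sum = 9

9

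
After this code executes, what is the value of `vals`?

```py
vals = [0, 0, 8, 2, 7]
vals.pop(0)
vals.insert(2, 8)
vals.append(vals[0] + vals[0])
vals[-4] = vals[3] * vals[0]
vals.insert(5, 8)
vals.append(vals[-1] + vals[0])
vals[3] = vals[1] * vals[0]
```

pop(0) removes 0 → [0, 8, 2, 7]
insert 8 at 2 → [0, 8, 8, 2, 7]
append vals[0]+vals[0] = 0+0 = 0 → [0, 8, 8, 2, 7, 0]
vals[-4] = vals[3]*vals[0] = 2*0 = 0 → [0, 8, 0, 2, 7, 0]
insert 8 at 5 → [0, 8, 0, 2, 7, 8, 0]
append vals[-1]+vals[0] = 0+0 = 0 → [0, 8, 0, 2, 7, 8, 0, 0]
vals[3] = vals[1]*vals[0] = 8*0 = 0 → [0, 8, 0, 0, 7, 8, 0, 0]

[0, 8, 0, 0, 7, 8, 0, 0]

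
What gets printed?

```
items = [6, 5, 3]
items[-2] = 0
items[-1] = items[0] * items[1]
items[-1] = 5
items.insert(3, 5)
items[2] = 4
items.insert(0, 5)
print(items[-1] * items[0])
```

items[-2] = 0 → [6, 0, 3]
items[-1] = items[0]*items[1] = 6*0 = 0 → [6, 0, 0]
items[-1] = 5 → [6, 0, 5]
insert 5 at 3 → [6, 0, 5, 5]
items[2] = 4 → [6, 0, 4, 5]
insert 5 at 0 → [5, 6, 0, 4, 5]
items[-1]*items[0] = 5*5 = 25

25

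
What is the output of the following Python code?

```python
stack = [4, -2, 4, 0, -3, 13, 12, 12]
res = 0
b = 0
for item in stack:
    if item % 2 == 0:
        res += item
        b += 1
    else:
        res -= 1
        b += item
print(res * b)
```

448

item=4: even, res = 0+4 = 4; b=1
item=-2: even, res = 4+(-2) = 2; b=2
item=4: even, res = 2+4 = 6; b=3
item=0: even, res = 6+0 = 6; b=4
item=-3: not even, res = 6-1 = 5; b=1
item=13: not even, res = 5-1 = 4; b=14
item=12: even, res = 4+12 = 16; b=15
item=12: even, res = 16+12 = 28; b=16
res*b = 28*16 = 448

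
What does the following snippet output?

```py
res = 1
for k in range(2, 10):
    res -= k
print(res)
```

k=2: res = 1-2 = -1
k=3: res = (-1)-3 = -4
k=4: res = (-4)-4 = -8
k=5: res = (-8)-5 = -13
k=6: res = (-13)-6 = -19
k=7: res = (-19)-7 = -26
k=8: res = (-26)-8 = -34
k=9: res = (-34)-9 = -43

-43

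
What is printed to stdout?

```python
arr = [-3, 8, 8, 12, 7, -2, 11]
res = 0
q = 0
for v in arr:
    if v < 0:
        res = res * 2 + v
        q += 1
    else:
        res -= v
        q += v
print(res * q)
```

v=-3: <0, res = 0*2+(-3) = -3; q=1
v=8: not <0, res = (-3)-8 = -11; q=9
v=8: not <0, res = (-11)-8 = -19; q=17
v=12: not <0, res = (-19)-12 = -31; q=29
v=7: not <0, res = (-31)-7 = -38; q=36
v=-2: <0, res = (-38)*2+(-2) = -78; q=37
v=11: not <0, res = (-78)-11 = -89; q=48
res*q = (-89)*48 = -4272

-4272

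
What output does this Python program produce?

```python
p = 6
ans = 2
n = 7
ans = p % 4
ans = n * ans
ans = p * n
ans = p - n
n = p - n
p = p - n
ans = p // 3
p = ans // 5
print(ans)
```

ans = 6%4 = 2
ans = 7*2 = 14
ans = 6*7 = 42
ans = 6-7 = -1
n = 6-7 = -1
p = 6-(-1) = 7
ans = 7//3 = 2
p = 2//5 = 0

2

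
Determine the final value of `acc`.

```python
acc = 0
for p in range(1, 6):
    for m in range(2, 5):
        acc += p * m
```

p=1,m=2: acc = 0+2 = 2
p=1,m=3: acc = 2+3 = 5
p=1,m=4: acc = 5+4 = 9
p=2,m=2: acc = 9+4 = 13
p=2,m=3: acc = 13+6 = 19
p=2,m=4: acc = 19+8 = 27
p=3,m=2: acc = 27+6 = 33
p=3,m=3: acc = 33+9 = 42
p=3,m=4: acc = 42+12 = 54
p=4,m=2: acc = 54+8 = 62
p=4,m=3: acc = 62+12 = 74
p=4,m=4: acc = 74+16 = 90
p=5,m=2: acc = 90+10 = 100
p=5,m=3: acc = 100+15 = 115
p=5,m=4: acc = 115+20 = 135

135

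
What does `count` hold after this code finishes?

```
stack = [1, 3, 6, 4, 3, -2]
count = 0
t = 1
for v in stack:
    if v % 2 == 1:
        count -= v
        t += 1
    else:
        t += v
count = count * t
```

-84

v=1: odd, count = 0-1 = -1; t=2
v=3: odd, count = (-1)-3 = -4; t=3
v=6: not odd; t=9
v=4: not odd; t=13
v=3: odd, count = (-4)-3 = -7; t=14
v=-2: not odd; t=12
count*t = (-7)*12 = -84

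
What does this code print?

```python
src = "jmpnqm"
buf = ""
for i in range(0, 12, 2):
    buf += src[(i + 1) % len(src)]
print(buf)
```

i=0: add src[1]='m' → 'm'
i=2: add src[3]='n' → 'mn'
i=4: add src[5]='m' → 'mnm'
i=6: add src[1]='m' → 'mnmm'
i=8: add src[3]='n' → 'mnmmn'
i=10: add src[5]='m' → 'mnmmnm'

mnmmnm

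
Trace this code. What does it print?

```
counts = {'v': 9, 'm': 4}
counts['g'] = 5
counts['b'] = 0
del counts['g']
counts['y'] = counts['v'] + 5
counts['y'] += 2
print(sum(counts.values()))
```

29

counts['g'] = 5 → {'v': 9, 'm': 4, 'g': 5}
counts['b'] = 0 → {'v': 9, 'm': 4, 'g': 5, 'b': 0}
del 'g' → {'v': 9, 'm': 4, 'b': 0}
counts['y'] = counts['v']+5 = 14 → {'v': 9, 'm': 4, 'b': 0, 'y': 14}
counts['y'] = 14+2 = 16 → {'v': 9, 'm': 4, 'b': 0, 'y': 16}
sum of values = 29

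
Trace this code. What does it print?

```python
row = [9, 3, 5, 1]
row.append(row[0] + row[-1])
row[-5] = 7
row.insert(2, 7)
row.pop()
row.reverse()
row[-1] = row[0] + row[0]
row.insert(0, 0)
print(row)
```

[0, 1, 5, 7, 3, 2]

append row[0]+row[-1] = 9+1 = 10 → [9, 3, 5, 1, 10]
row[-5] = 7 → [7, 3, 5, 1, 10]
insert 7 at 2 → [7, 3, 7, 5, 1, 10]
pop() removes 10 → [7, 3, 7, 5, 1]
reverse → [1, 5, 7, 3, 7]
row[-1] = row[0]+row[0] = 1+1 = 2 → [1, 5, 7, 3, 2]
insert 0 at 0 → [0, 1, 5, 7, 3, 2]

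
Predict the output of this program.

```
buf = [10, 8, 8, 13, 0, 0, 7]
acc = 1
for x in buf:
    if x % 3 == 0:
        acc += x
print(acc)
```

x=10: not %3==0
x=8: not %3==0
x=8: not %3==0
x=13: not %3==0
x=0: %3==0, acc = 1+0 = 1
x=0: %3==0, acc = 1+0 = 1
x=7: not %3==0

1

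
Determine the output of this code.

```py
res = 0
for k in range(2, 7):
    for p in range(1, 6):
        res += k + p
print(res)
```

175

k=2,p=1: res = 0+3 = 3
k=2,p=2: res = 3+4 = 7
k=2,p=3: res = 7+5 = 12
k=2,p=4: res = 12+6 = 18
k=2,p=5: res = 18+7 = 25
k=3,p=1: res = 25+4 = 29
k=3,p=2: res = 29+5 = 34
k=3,p=3: res = 34+6 = 40
k=3,p=4: res = 40+7 = 47
k=3,p=5: res = 47+8 = 55
k=4,p=1: res = 55+5 = 60
k=4,p=2: res = 60+6 = 66
k=4,p=3: res = 66+7 = 73
k=4,p=4: res = 73+8 = 81
k=4,p=5: res = 81+9 = 90
k=5,p=1: res = 90+6 = 96
k=5,p=2: res = 96+7 = 103
k=5,p=3: res = 103+8 = 111
k=5,p=4: res = 111+9 = 120
k=5,p=5: res = 120+10 = 130
k=6,p=1: res = 130+7 = 137
k=6,p=2: res = 137+8 = 145
k=6,p=3: res = 145+9 = 154
k=6,p=4: res = 154+10 = 164
k=6,p=5: res = 164+11 = 175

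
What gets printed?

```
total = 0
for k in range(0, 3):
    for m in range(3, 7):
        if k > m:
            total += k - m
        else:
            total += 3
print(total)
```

36

k=0,m=3: not 0>3, total = 0+3 = 3
k=0,m=4: not 0>4, total = 3+3 = 6
k=0,m=5: not 0>5, total = 6+3 = 9
k=0,m=6: not 0>6, total = 9+3 = 12
k=1,m=3: not 1>3, total = 12+3 = 15
k=1,m=4: not 1>4, total = 15+3 = 18
k=1,m=5: not 1>5, total = 18+3 = 21
k=1,m=6: not 1>6, total = 21+3 = 24
k=2,m=3: not 2>3, total = 24+3 = 27
k=2,m=4: not 2>4, total = 27+3 = 30
k=2,m=5: not 2>5, total = 30+3 = 33
k=2,m=6: not 2>6, total = 33+3 = 36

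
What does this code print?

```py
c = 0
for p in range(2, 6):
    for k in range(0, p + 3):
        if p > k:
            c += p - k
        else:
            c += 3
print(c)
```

p=2,k=0: 2>0, c = 0+2 = 2
p=2,k=1: 2>1, c = 2+1 = 3
p=2,k=2: not 2>2, c = 3+3 = 6
p=2,k=3: not 2>3, c = 6+3 = 9
p=2,k=4: not 2>4, c = 9+3 = 12
p=3,k=0: 3>0, c = 12+3 = 15
p=3,k=1: 3>1, c = 15+2 = 17
p=3,k=2: 3>2, c = 17+1 = 18
p=3,k=3: not 3>3, c = 18+3 = 21
p=3,k=4: not 3>4, c = 21+3 = 24
p=3,k=5: not 3>5, c = 24+3 = 27
p=4,k=0: 4>0, c = 27+4 = 31
p=4,k=1: 4>1, c = 31+3 = 34
p=4,k=2: 4>2, c = 34+2 = 36
p=4,k=3: 4>3, c = 36+1 = 37
p=4,k=4: not 4>4, c = 37+3 = 40
p=4,k=5: not 4>5, c = 40+3 = 43
p=4,k=6: not 4>6, c = 43+3 = 46
p=5,k=0: 5>0, c = 46+5 = 51
p=5,k=1: 5>1, c = 51+4 = 55
p=5,k=2: 5>2, c = 55+3 = 58
p=5,k=3: 5>3, c = 58+2 = 60
p=5,k=4: 5>4, c = 60+1 = 61
p=5,k=5: not 5>5, c = 61+3 = 64
p=5,k=6: not 5>6, c = 64+3 = 67
p=5,k=7: not 5>7, c = 67+3 = 70

70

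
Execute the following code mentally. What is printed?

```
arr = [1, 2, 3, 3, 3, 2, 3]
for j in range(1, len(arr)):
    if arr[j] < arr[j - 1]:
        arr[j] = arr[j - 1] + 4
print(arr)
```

j=1: 2>=1, unchanged → [1, 2, 3, 3, 3, 2, 3]
j=2: 3>=2, unchanged → [1, 2, 3, 3, 3, 2, 3]
j=3: 3>=3, unchanged → [1, 2, 3, 3, 3, 2, 3]
j=4: 3>=3, unchanged → [1, 2, 3, 3, 3, 2, 3]
j=5: 2<3, arr[5] = 3+4 = 7 → [1, 2, 3, 3, 3, 7, 3]
j=6: 3<7, arr[6] = 7+4 = 11 → [1, 2, 3, 3, 3, 7, 11]

[1, 2, 3, 3, 3, 7, 11]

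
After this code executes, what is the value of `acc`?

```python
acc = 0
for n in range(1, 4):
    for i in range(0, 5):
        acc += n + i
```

n=1,i=0: acc = 0+1 = 1
n=1,i=1: acc = 1+2 = 3
n=1,i=2: acc = 3+3 = 6
n=1,i=3: acc = 6+4 = 10
n=1,i=4: acc = 10+5 = 15
n=2,i=0: acc = 15+2 = 17
n=2,i=1: acc = 17+3 = 20
n=2,i=2: acc = 20+4 = 24
n=2,i=3: acc = 24+5 = 29
n=2,i=4: acc = 29+6 = 35
n=3,i=0: acc = 35+3 = 38
n=3,i=1: acc = 38+4 = 42
n=3,i=2: acc = 42+5 = 47
n=3,i=3: acc = 47+6 = 53
n=3,i=4: acc = 53+7 = 60

60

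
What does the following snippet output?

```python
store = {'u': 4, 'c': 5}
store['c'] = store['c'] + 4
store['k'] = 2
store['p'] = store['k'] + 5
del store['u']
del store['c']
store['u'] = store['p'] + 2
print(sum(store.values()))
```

store['c'] = store['c']+4 = 9 → {'u': 4, 'c': 9}
store['k'] = 2 → {'u': 4, 'c': 9, 'k': 2}
store['p'] = store['k']+5 = 7 → {'u': 4, 'c': 9, 'k': 2, 'p': 7}
del 'u' → {'c': 9, 'k': 2, 'p': 7}
del 'c' → {'k': 2, 'p': 7}
store['u'] = store['p']+2 = 9 → {'k': 2, 'p': 7, 'u': 9}
sum of values = 18

18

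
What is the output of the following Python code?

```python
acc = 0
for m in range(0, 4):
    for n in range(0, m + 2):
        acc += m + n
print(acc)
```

m=0,n=0: acc = 0+0 = 0
m=0,n=1: acc = 0+1 = 1
m=1,n=0: acc = 1+1 = 2
m=1,n=1: acc = 2+2 = 4
m=1,n=2: acc = 4+3 = 7
m=2,n=0: acc = 7+2 = 9
m=2,n=1: acc = 9+3 = 12
m=2,n=2: acc = 12+4 = 16
m=2,n=3: acc = 16+5 = 21
m=3,n=0: acc = 21+3 = 24
m=3,n=1: acc = 24+4 = 28
m=3,n=2: acc = 28+5 = 33
m=3,n=3: acc = 33+6 = 39
m=3,n=4: acc = 39+7 = 46

46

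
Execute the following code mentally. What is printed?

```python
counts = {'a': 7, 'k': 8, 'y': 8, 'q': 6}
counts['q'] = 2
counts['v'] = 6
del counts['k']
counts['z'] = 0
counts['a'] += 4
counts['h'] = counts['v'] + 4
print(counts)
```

{'a': 11, 'y': 8, 'q': 2, 'v': 6, 'z': 0, 'h': 10}

counts['q'] = 2 → {'a': 7, 'k': 8, 'y': 8, 'q': 2}
counts['v'] = 6 → {'a': 7, 'k': 8, 'y': 8, 'q': 2, 'v': 6}
del 'k' → {'a': 7, 'y': 8, 'q': 2, 'v': 6}
counts['z'] = 0 → {'a': 7, 'y': 8, 'q': 2, 'v': 6, 'z': 0}
counts['a'] = 7+4 = 11 → {'a': 11, 'y': 8, 'q': 2, 'v': 6, 'z': 0}
counts['h'] = counts['v']+4 = 10 → {'a': 11, 'y': 8, 'q': 2, 'v': 6, 'z': 0, 'h': 10}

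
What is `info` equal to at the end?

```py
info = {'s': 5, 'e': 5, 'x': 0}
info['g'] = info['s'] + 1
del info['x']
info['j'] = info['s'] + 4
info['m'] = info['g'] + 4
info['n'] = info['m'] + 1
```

{'s': 5, 'e': 5, 'g': 6, 'j': 9, 'm': 10, 'n': 11}

info['g'] = info['s']+1 = 6 → {'s': 5, 'e': 5, 'x': 0, 'g': 6}
del 'x' → {'s': 5, 'e': 5, 'g': 6}
info['j'] = info['s']+4 = 9 → {'s': 5, 'e': 5, 'g': 6, 'j': 9}
info['m'] = info['g']+4 = 10 → {'s': 5, 'e': 5, 'g': 6, 'j': 9, 'm': 10}
info['n'] = info['m']+1 = 11 → {'s': 5, 'e': 5, 'g': 6, 'j': 9, 'm': 10, 'n': 11}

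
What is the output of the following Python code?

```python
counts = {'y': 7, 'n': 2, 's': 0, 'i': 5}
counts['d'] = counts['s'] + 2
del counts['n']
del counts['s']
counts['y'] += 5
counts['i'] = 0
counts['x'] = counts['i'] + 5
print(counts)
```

counts['d'] = counts['s']+2 = 2 → {'y': 7, 'n': 2, 's': 0, 'i': 5, 'd': 2}
del 'n' → {'y': 7, 's': 0, 'i': 5, 'd': 2}
del 's' → {'y': 7, 'i': 5, 'd': 2}
counts['y'] = 7+5 = 12 → {'y': 12, 'i': 5, 'd': 2}
counts['i'] = 0 → {'y': 12, 'i': 0, 'd': 2}
counts['x'] = counts['i']+5 = 5 → {'y': 12, 'i': 0, 'd': 2, 'x': 5}

{'y': 12, 'i': 0, 'd': 2, 'x': 5}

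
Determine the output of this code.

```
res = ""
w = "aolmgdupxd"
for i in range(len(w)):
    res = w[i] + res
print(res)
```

dxpudgmloa

i=0: prepend 'a' → 'a'
i=1: prepend 'o' → 'oa'
i=2: prepend 'l' → 'loa'
i=3: prepend 'm' → 'mloa'
i=4: prepend 'g' → 'gmloa'
i=5: prepend 'd' → 'dgmloa'
i=6: prepend 'u' → 'udgmloa'
i=7: prepend 'p' → 'pudgmloa'
i=8: prepend 'x' → 'xpudgmloa'
i=9: prepend 'd' → 'dxpudgmloa'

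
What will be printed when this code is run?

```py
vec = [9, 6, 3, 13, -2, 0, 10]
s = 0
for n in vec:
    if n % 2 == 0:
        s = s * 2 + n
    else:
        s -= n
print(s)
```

n=9: not even, s = 0-9 = -9
n=6: even, s = (-9)*2+6 = -12
n=3: not even, s = (-12)-3 = -15
n=13: not even, s = (-15)-13 = -28
n=-2: even, s = (-28)*2+(-2) = -58
n=0: even, s = (-58)*2+0 = -116
n=10: even, s = (-116)*2+10 = -222

-222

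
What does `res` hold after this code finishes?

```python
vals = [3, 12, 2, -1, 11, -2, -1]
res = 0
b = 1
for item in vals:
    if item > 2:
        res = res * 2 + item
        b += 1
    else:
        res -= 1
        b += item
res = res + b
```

item=3: >2, res = 0*2+3 = 3; b=2
item=12: >2, res = 3*2+12 = 18; b=3
item=2: not >2, res = 18-1 = 17; b=5
item=-1: not >2, res = 17-1 = 16; b=4
item=11: >2, res = 16*2+11 = 43; b=5
item=-2: not >2, res = 43-1 = 42; b=3
item=-1: not >2, res = 42-1 = 41; b=2
res+b = 41+2 = 43

43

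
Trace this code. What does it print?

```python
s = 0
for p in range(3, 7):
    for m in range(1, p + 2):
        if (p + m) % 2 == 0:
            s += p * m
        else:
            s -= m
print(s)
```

110

p=3,m=1: even sum, s = 0+3 = 3
p=3,m=2: odd sum, s = 3-2 = 1
p=3,m=3: even sum, s = 1+9 = 10
p=3,m=4: odd sum, s = 10-4 = 6
p=4,m=1: odd sum, s = 6-1 = 5
p=4,m=2: even sum, s = 5+8 = 13
p=4,m=3: odd sum, s = 13-3 = 10
p=4,m=4: even sum, s = 10+16 = 26
p=4,m=5: odd sum, s = 26-5 = 21
p=5,m=1: even sum, s = 21+5 = 26
p=5,m=2: odd sum, s = 26-2 = 24
p=5,m=3: even sum, s = 24+15 = 39
p=5,m=4: odd sum, s = 39-4 = 35
p=5,m=5: even sum, s = 35+25 = 60
p=5,m=6: odd sum, s = 60-6 = 54
p=6,m=1: odd sum, s = 54-1 = 53
p=6,m=2: even sum, s = 53+12 = 65
p=6,m=3: odd sum, s = 65-3 = 62
p=6,m=4: even sum, s = 62+24 = 86
p=6,m=5: odd sum, s = 86-5 = 81
p=6,m=6: even sum, s = 81+36 = 117
p=6,m=7: odd sum, s = 117-7 = 110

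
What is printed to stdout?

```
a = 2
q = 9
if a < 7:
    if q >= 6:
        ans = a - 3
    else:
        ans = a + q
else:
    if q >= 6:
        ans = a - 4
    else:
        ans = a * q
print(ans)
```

a=2, q=9
a < 7 is True; q >= 6 is True
→ ans = a - 3 = -1

-1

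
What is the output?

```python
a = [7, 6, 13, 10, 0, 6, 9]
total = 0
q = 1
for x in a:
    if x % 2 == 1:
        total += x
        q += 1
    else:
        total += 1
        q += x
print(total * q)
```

x=7: odd, total = 0+7 = 7; q=2
x=6: not odd, total = 7+1 = 8; q=8
x=13: odd, total = 8+13 = 21; q=9
x=10: not odd, total = 21+1 = 22; q=19
x=0: not odd, total = 22+1 = 23; q=19
x=6: not odd, total = 23+1 = 24; q=25
x=9: odd, total = 24+9 = 33; q=26
total*q = 33*26 = 858

858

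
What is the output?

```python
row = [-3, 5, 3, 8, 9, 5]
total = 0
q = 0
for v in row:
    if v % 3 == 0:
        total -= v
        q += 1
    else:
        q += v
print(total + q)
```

v=-3: %3==0, total = 0-(-3) = 3; q=1
v=5: not %3==0; q=6
v=3: %3==0, total = 3-3 = 0; q=7
v=8: not %3==0; q=15
v=9: %3==0, total = 0-9 = -9; q=16
v=5: not %3==0; q=21
total+q = (-9)+21 = 12

12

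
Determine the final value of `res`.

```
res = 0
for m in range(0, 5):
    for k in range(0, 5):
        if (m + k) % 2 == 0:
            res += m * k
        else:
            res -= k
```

28

m=0,k=0: even sum, res = 0+0 = 0
m=0,k=1: odd sum, res = 0-1 = -1
m=0,k=2: even sum, res = (-1)+0 = -1
m=0,k=3: odd sum, res = (-1)-3 = -4
m=0,k=4: even sum, res = (-4)+0 = -4
m=1,k=0: odd sum, res = (-4)-0 = -4
m=1,k=1: even sum, res = (-4)+1 = -3
m=1,k=2: odd sum, res = (-3)-2 = -5
m=1,k=3: even sum, res = (-5)+3 = -2
m=1,k=4: odd sum, res = (-2)-4 = -6
m=2,k=0: even sum, res = (-6)+0 = -6
m=2,k=1: odd sum, res = (-6)-1 = -7
m=2,k=2: even sum, res = (-7)+4 = -3
m=2,k=3: odd sum, res = (-3)-3 = -6
m=2,k=4: even sum, res = (-6)+8 = 2
m=3,k=0: odd sum, res = 2-0 = 2
m=3,k=1: even sum, res = 2+3 = 5
m=3,k=2: odd sum, res = 5-2 = 3
m=3,k=3: even sum, res = 3+9 = 12
m=3,k=4: odd sum, res = 12-4 = 8
m=4,k=0: even sum, res = 8+0 = 8
m=4,k=1: odd sum, res = 8-1 = 7
m=4,k=2: even sum, res = 7+8 = 15
m=4,k=3: odd sum, res = 15-3 = 12
m=4,k=4: even sum, res = 12+16 = 28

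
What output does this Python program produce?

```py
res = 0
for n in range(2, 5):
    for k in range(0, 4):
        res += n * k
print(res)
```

n=2,k=0: res = 0+0 = 0
n=2,k=1: res = 0+2 = 2
n=2,k=2: res = 2+4 = 6
n=2,k=3: res = 6+6 = 12
n=3,k=0: res = 12+0 = 12
n=3,k=1: res = 12+3 = 15
n=3,k=2: res = 15+6 = 21
n=3,k=3: res = 21+9 = 30
n=4,k=0: res = 30+0 = 30
n=4,k=1: res = 30+4 = 34
n=4,k=2: res = 34+8 = 42
n=4,k=3: res = 42+12 = 54

54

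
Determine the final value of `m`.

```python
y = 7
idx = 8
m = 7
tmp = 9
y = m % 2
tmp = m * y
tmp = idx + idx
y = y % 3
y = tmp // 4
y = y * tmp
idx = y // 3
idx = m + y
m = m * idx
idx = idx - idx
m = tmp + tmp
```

y = 7%2 = 1
tmp = 7*1 = 7
tmp = 8+8 = 16
y = 1%3 = 1
y = 16//4 = 4
y = 4*16 = 64
idx = 64//3 = 21
idx = 7+64 = 71
m = 7*71 = 497
idx = 71-71 = 0
m = 16+16 = 32

32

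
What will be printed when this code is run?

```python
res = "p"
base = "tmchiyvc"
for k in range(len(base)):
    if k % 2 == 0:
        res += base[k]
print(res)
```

k=0: add 't' → 'pt'
k=1: skip
k=2: add 'c' → 'ptc'
k=3: skip
k=4: add 'i' → 'ptci'
k=5: skip
k=6: add 'v' → 'ptciv'
k=7: skip

ptciv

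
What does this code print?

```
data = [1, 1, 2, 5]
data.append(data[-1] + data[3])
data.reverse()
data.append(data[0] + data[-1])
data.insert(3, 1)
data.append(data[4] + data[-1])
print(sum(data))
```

append data[-1]+data[3] = 5+5 = 10 → [1, 1, 2, 5, 10]
reverse → [10, 5, 2, 1, 1]
append data[0]+data[-1] = 10+1 = 11 → [10, 5, 2, 1, 1, 11]
insert 1 at 3 → [10, 5, 2, 1, 1, 1, 11]
append data[4]+data[-1] = 1+11 = 12 → [10, 5, 2, 1, 1, 1, 11, 12]
sum = 43

43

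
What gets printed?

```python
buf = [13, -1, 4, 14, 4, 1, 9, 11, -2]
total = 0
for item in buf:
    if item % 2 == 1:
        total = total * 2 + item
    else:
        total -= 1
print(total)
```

item=13: odd, total = 0*2+13 = 13
item=-1: odd, total = 13*2+(-1) = 25
item=4: not odd, total = 25-1 = 24
item=14: not odd, total = 24-1 = 23
item=4: not odd, total = 23-1 = 22
item=1: odd, total = 22*2+1 = 45
item=9: odd, total = 45*2+9 = 99
item=11: odd, total = 99*2+11 = 209
item=-2: not odd, total = 209-1 = 208

208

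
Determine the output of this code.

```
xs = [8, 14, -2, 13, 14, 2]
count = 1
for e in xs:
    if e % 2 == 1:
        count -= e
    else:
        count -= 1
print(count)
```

e=8: not odd, count = 1-1 = 0
e=14: not odd, count = 0-1 = -1
e=-2: not odd, count = (-1)-1 = -2
e=13: odd, count = (-2)-13 = -15
e=14: not odd, count = (-15)-1 = -16
e=2: not odd, count = (-16)-1 = -17

-17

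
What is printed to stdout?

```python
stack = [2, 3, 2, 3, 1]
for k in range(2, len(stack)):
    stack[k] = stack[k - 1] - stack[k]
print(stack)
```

[2, 3, 1, -2, -3]

k=2: stack[2] = 3-2 = 1 → [2, 3, 1, 3, 1]
k=3: stack[3] = 1-3 = -2 → [2, 3, 1, -2, 1]
k=4: stack[4] = (-2)-1 = -3 → [2, 3, 1, -2, -3]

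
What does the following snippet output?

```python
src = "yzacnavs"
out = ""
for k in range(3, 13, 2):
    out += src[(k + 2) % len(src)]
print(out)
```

aszca

k=3: add src[5]='a' → 'a'
k=5: add src[7]='s' → 'as'
k=7: add src[1]='z' → 'asz'
k=9: add src[3]='c' → 'aszc'
k=11: add src[5]='a' → 'aszca'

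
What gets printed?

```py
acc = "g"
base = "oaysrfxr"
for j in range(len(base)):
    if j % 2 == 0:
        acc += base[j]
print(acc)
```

goyrx

j=0: add 'o' → 'go'
j=1: skip
j=2: add 'y' → 'goy'
j=3: skip
j=4: add 'r' → 'goyr'
j=5: skip
j=6: add 'x' → 'goyrx'
j=7: skip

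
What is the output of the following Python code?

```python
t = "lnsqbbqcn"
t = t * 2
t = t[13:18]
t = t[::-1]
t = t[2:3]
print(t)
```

q

repeat ×2 → 'lnsqbbqcnlnsqbbqcn'
slice [13:18] → 'bbqcn'
reverse → 'ncqbb'
slice [2:3] → 'q'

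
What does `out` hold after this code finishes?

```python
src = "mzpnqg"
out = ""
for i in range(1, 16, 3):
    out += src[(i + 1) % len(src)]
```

i=1: add src[2]='p' → 'p'
i=4: add src[5]='g' → 'pg'
i=7: add src[2]='p' → 'pgp'
i=10: add src[5]='g' → 'pgpg'
i=13: add src[2]='p' → 'pgpgp'

'pgpgp'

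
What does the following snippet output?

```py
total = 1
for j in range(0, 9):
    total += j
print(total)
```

37

j=0: total = 1+0 = 1
j=1: total = 1+1 = 2
j=2: total = 2+2 = 4
j=3: total = 4+3 = 7
j=4: total = 7+4 = 11
j=5: total = 11+5 = 16
j=6: total = 16+6 = 22
j=7: total = 22+7 = 29
j=8: total = 29+8 = 37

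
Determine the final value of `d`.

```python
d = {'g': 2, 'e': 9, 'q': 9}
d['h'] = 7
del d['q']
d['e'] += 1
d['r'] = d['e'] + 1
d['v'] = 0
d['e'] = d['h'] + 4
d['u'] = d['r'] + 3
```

{'g': 2, 'e': 11, 'h': 7, 'r': 11, 'v': 0, 'u': 14}

d['h'] = 7 → {'g': 2, 'e': 9, 'q': 9, 'h': 7}
del 'q' → {'g': 2, 'e': 9, 'h': 7}
d['e'] = 9+1 = 10 → {'g': 2, 'e': 10, 'h': 7}
d['r'] = d['e']+1 = 11 → {'g': 2, 'e': 10, 'h': 7, 'r': 11}
d['v'] = 0 → {'g': 2, 'e': 10, 'h': 7, 'r': 11, 'v': 0}
d['e'] = d['h']+4 = 11 → {'g': 2, 'e': 11, 'h': 7, 'r': 11, 'v': 0}
d['u'] = d['r']+3 = 14 → {'g': 2, 'e': 11, 'h': 7, 'r': 11, 'v': 0, 'u': 14}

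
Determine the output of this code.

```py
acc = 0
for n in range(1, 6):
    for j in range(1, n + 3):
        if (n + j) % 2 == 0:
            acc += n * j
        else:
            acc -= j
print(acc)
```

138

n=1,j=1: even sum, acc = 0+1 = 1
n=1,j=2: odd sum, acc = 1-2 = -1
n=1,j=3: even sum, acc = (-1)+3 = 2
n=2,j=1: odd sum, acc = 2-1 = 1
n=2,j=2: even sum, acc = 1+4 = 5
n=2,j=3: odd sum, acc = 5-3 = 2
n=2,j=4: even sum, acc = 2+8 = 10
n=3,j=1: even sum, acc = 10+3 = 13
n=3,j=2: odd sum, acc = 13-2 = 11
n=3,j=3: even sum, acc = 11+9 = 20
n=3,j=4: odd sum, acc = 20-4 = 16
n=3,j=5: even sum, acc = 16+15 = 31
n=4,j=1: odd sum, acc = 31-1 = 30
n=4,j=2: even sum, acc = 30+8 = 38
n=4,j=3: odd sum, acc = 38-3 = 35
n=4,j=4: even sum, acc = 35+16 = 51
n=4,j=5: odd sum, acc = 51-5 = 46
n=4,j=6: even sum, acc = 46+24 = 70
n=5,j=1: even sum, acc = 70+5 = 75
n=5,j=2: odd sum, acc = 75-2 = 73
n=5,j=3: even sum, acc = 73+15 = 88
n=5,j=4: odd sum, acc = 88-4 = 84
n=5,j=5: even sum, acc = 84+25 = 109
n=5,j=6: odd sum, acc = 109-6 = 103
n=5,j=7: even sum, acc = 103+35 = 138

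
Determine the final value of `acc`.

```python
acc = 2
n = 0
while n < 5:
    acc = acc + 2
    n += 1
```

n=0: acc = 2+2 = 4
n=1: acc = 4+2 = 6
n=2: acc = 6+2 = 8
n=3: acc = 8+2 = 10
n=4: acc = 10+2 = 12

12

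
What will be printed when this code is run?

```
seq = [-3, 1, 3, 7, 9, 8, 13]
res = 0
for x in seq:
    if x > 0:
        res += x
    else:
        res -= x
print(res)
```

44

x=-3: not >0, res = 0-(-3) = 3
x=1: >0, res = 3+1 = 4
x=3: >0, res = 4+3 = 7
x=7: >0, res = 7+7 = 14
x=9: >0, res = 14+9 = 23
x=8: >0, res = 23+8 = 31
x=13: >0, res = 31+13 = 44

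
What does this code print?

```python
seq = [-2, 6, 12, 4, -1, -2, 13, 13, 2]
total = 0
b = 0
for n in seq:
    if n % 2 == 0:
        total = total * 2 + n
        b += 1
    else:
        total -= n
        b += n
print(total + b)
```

125

n=-2: even, total = 0*2+(-2) = -2; b=1
n=6: even, total = (-2)*2+6 = 2; b=2
n=12: even, total = 2*2+12 = 16; b=3
n=4: even, total = 16*2+4 = 36; b=4
n=-1: not even, total = 36-(-1) = 37; b=3
n=-2: even, total = 37*2+(-2) = 72; b=4
n=13: not even, total = 72-13 = 59; b=17
n=13: not even, total = 59-13 = 46; b=30
n=2: even, total = 46*2+2 = 94; b=31
total+b = 94+31 = 125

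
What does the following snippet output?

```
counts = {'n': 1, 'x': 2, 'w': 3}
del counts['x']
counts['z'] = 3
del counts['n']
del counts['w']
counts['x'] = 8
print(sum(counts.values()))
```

del 'x' → {'n': 1, 'w': 3}
counts['z'] = 3 → {'n': 1, 'w': 3, 'z': 3}
del 'n' → {'w': 3, 'z': 3}
del 'w' → {'z': 3}
counts['x'] = 8 → {'z': 3, 'x': 8}
sum of values = 11

11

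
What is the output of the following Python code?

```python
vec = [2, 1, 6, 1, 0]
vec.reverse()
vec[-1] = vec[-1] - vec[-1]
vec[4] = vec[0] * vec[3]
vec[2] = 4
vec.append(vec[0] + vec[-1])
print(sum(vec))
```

reverse → [0, 1, 6, 1, 2]
vec[-1] = vec[-1]-vec[-1] = 2-2 = 0 → [0, 1, 6, 1, 0]
vec[4] = vec[0]*vec[3] = 0*1 = 0 → [0, 1, 6, 1, 0]
vec[2] = 4 → [0, 1, 4, 1, 0]
append vec[0]+vec[-1] = 0+0 = 0 → [0, 1, 4, 1, 0, 0]
sum = 6

6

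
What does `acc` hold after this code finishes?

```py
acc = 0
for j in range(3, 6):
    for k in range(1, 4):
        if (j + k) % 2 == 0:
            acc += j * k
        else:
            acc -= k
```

j=3,k=1: even sum, acc = 0+3 = 3
j=3,k=2: odd sum, acc = 3-2 = 1
j=3,k=3: even sum, acc = 1+9 = 10
j=4,k=1: odd sum, acc = 10-1 = 9
j=4,k=2: even sum, acc = 9+8 = 17
j=4,k=3: odd sum, acc = 17-3 = 14
j=5,k=1: even sum, acc = 14+5 = 19
j=5,k=2: odd sum, acc = 19-2 = 17
j=5,k=3: even sum, acc = 17+15 = 32

32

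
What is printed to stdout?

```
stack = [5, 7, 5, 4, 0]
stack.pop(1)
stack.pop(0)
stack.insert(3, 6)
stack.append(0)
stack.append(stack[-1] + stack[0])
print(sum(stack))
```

pop(1) removes 7 → [5, 5, 4, 0]
pop(0) removes 5 → [5, 4, 0]
insert 6 at 3 → [5, 4, 0, 6]
append 0 → [5, 4, 0, 6, 0]
append stack[-1]+stack[0] = 0+5 = 5 → [5, 4, 0, 6, 0, 5]
sum = 20

20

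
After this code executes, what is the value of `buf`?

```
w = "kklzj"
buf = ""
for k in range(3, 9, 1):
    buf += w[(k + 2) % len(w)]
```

k=3: add w[0]='k' → 'k'
k=4: add w[1]='k' → 'kk'
k=5: add w[2]='l' → 'kkl'
k=6: add w[3]='z' → 'kklz'
k=7: add w[4]='j' → 'kklzj'
k=8: add w[0]='k' → 'kklzjk'

'kklzjk'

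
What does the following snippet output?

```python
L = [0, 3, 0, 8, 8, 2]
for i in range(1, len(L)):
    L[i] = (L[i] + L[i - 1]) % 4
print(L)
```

[0, 3, 3, 3, 3, 1]

i=1: L[1] = (3+0)%4 = 3 → [0, 3, 0, 8, 8, 2]
i=2: L[2] = (0+3)%4 = 3 → [0, 3, 3, 8, 8, 2]
i=3: L[3] = (8+3)%4 = 3 → [0, 3, 3, 3, 8, 2]
i=4: L[4] = (8+3)%4 = 3 → [0, 3, 3, 3, 3, 2]
i=5: L[5] = (2+3)%4 = 1 → [0, 3, 3, 3, 3, 1]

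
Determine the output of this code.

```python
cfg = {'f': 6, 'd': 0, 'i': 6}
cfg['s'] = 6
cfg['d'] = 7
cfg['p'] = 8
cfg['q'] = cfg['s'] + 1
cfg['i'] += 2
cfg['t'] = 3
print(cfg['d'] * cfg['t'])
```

21

cfg['s'] = 6 → {'f': 6, 'd': 0, 'i': 6, 's': 6}
cfg['d'] = 7 → {'f': 6, 'd': 7, 'i': 6, 's': 6}
cfg['p'] = 8 → {'f': 6, 'd': 7, 'i': 6, 's': 6, 'p': 8}
cfg['q'] = cfg['s']+1 = 7 → {'f': 6, 'd': 7, 'i': 6, 's': 6, 'p': 8, 'q': 7}
cfg['i'] = 6+2 = 8 → {'f': 6, 'd': 7, 'i': 8, 's': 6, 'p': 8, 'q': 7}
cfg['t'] = 3 → {'f': 6, 'd': 7, 'i': 8, 's': 6, 'p': 8, 'q': 7, 't': 3}
cfg['d']*cfg['t'] = 7*3 = 21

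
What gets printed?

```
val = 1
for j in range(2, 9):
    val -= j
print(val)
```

j=2: val = 1-2 = -1
j=3: val = (-1)-3 = -4
j=4: val = (-4)-4 = -8
j=5: val = (-8)-5 = -13
j=6: val = (-13)-6 = -19
j=7: val = (-19)-7 = -26
j=8: val = (-26)-8 = -34

-34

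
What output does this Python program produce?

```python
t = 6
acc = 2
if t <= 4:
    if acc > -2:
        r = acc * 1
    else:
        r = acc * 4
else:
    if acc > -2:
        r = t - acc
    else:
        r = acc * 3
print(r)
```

t=6, acc=2
t <= 4 is False; acc > -2 is True
→ r = t - acc = 4

4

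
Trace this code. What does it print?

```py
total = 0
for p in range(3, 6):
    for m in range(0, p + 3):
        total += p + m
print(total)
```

p=3,m=0: total = 0+3 = 3
p=3,m=1: total = 3+4 = 7
p=3,m=2: total = 7+5 = 12
p=3,m=3: total = 12+6 = 18
p=3,m=4: total = 18+7 = 25
p=3,m=5: total = 25+8 = 33
p=4,m=0: total = 33+4 = 37
p=4,m=1: total = 37+5 = 42
p=4,m=2: total = 42+6 = 48
p=4,m=3: total = 48+7 = 55
p=4,m=4: total = 55+8 = 63
p=4,m=5: total = 63+9 = 72
p=4,m=6: total = 72+10 = 82
p=5,m=0: total = 82+5 = 87
p=5,m=1: total = 87+6 = 93
p=5,m=2: total = 93+7 = 100
p=5,m=3: total = 100+8 = 108
p=5,m=4: total = 108+9 = 117
p=5,m=5: total = 117+10 = 127
p=5,m=6: total = 127+11 = 138
p=5,m=7: total = 138+12 = 150

150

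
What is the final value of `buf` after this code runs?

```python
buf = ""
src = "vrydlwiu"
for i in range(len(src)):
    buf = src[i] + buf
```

'uiwldyrv'

i=0: prepend 'v' → 'v'
i=1: prepend 'r' → 'rv'
i=2: prepend 'y' → 'yrv'
i=3: prepend 'd' → 'dyrv'
i=4: prepend 'l' → 'ldyrv'
i=5: prepend 'w' → 'wldyrv'
i=6: prepend 'i' → 'iwldyrv'
i=7: prepend 'u' → 'uiwldyrv'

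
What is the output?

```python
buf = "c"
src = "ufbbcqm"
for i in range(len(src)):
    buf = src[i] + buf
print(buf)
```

mqcbbfuc

i=0: prepend 'u' → 'uc'
i=1: prepend 'f' → 'fuc'
i=2: prepend 'b' → 'bfuc'
i=3: prepend 'b' → 'bbfuc'
i=4: prepend 'c' → 'cbbfuc'
i=5: prepend 'q' → 'qcbbfuc'
i=6: prepend 'm' → 'mqcbbfuc'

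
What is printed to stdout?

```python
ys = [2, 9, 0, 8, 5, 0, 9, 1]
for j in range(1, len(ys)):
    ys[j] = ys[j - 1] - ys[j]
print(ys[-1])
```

j=1: ys[1] = 2-9 = -7 → [2, -7, 0, 8, 5, 0, 9, 1]
j=2: ys[2] = (-7)-0 = -7 → [2, -7, -7, 8, 5, 0, 9, 1]
j=3: ys[3] = (-7)-8 = -15 → [2, -7, -7, -15, 5, 0, 9, 1]
j=4: ys[4] = (-15)-5 = -20 → [2, -7, -7, -15, -20, 0, 9, 1]
j=5: ys[5] = (-20)-0 = -20 → [2, -7, -7, -15, -20, -20, 9, 1]
j=6: ys[6] = (-20)-9 = -29 → [2, -7, -7, -15, -20, -20, -29, 1]
j=7: ys[7] = (-29)-1 = -30 → [2, -7, -7, -15, -20, -20, -29, -30]

-30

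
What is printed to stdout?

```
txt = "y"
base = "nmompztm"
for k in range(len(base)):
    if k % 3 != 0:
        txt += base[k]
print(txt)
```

k=0: skip
k=1: add 'm' → 'ym'
k=2: add 'o' → 'ymo'
k=3: skip
k=4: add 'p' → 'ymop'
k=5: add 'z' → 'ymopz'
k=6: skip
k=7: add 'm' → 'ymopzm'

ymopzm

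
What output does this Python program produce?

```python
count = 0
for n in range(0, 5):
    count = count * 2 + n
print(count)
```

n=0: count = 0*2+0 = 0
n=1: count = 0*2+1 = 1
n=2: count = 1*2+2 = 4
n=3: count = 4*2+3 = 11
n=4: count = 11*2+4 = 26

26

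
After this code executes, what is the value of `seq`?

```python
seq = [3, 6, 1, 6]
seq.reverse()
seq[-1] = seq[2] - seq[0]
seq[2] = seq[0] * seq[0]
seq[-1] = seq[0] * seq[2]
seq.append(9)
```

[6, 1, 36, 216, 9]

reverse → [6, 1, 6, 3]
seq[-1] = seq[2]-seq[0] = 6-6 = 0 → [6, 1, 6, 0]
seq[2] = seq[0]*seq[0] = 6*6 = 36 → [6, 1, 36, 0]
seq[-1] = seq[0]*seq[2] = 6*36 = 216 → [6, 1, 36, 216]
append 9 → [6, 1, 36, 216, 9]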